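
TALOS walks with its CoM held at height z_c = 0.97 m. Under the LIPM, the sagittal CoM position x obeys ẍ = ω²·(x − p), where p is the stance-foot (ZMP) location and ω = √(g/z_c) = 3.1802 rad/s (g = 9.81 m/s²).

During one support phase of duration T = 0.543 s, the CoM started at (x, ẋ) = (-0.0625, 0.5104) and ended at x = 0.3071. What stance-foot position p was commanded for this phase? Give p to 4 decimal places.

p = -0.0271

ωT = 3.1802·0.543 = 1.726849; cosh(ωT) = 2.900375, sinh(ωT) = 2.722531
x(T) = p + (x₀−p)·cosh(ωT) + (ẋ₀/ω)·sinh(ωT) ⇒ p·(1 − cosh) = x(T) − x₀·cosh − (ẋ₀/ω)·sinh
numerator   = 0.3071 − (-0.0625)·2.900375 − (0.5104/3.1802)·2.722531 = 0.051426
denominator = 1 − 2.900375 = -1.900375
p = 0.051426 / -1.900375 = -0.0271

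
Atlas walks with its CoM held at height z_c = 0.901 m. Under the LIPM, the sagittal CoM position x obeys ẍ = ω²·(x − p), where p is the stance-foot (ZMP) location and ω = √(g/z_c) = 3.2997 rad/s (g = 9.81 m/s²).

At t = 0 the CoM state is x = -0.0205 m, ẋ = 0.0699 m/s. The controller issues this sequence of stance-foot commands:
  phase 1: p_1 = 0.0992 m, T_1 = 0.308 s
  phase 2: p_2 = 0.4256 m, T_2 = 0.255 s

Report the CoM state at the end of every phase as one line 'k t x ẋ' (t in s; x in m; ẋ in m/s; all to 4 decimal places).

1 0.3080 -0.0624 -0.3650
2 0.5630 -0.3500 -2.0225

phase 1: p=0.0992, T=0.308, ωT=1.016308, cosh=1.562451, sinh=1.200523; start (x,ẋ)=(-0.020500, 0.069900) → end (x,ẋ)=(-0.062394, -0.364960)
phase 2: p=0.4256, T=0.255, ωT=0.841423, cosh=1.375382, sinh=0.944285; start (x,ẋ)=(-0.062394, -0.364960) → end (x,ẋ)=(-0.350019, -2.022479)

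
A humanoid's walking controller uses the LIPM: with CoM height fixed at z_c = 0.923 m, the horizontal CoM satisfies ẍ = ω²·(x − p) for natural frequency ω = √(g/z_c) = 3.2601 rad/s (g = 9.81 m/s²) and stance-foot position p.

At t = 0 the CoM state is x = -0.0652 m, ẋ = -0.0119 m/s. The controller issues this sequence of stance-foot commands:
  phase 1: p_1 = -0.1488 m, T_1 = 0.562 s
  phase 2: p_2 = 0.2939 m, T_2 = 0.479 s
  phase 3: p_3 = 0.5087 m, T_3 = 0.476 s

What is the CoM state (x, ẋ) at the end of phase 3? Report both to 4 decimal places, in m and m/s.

x = 0.6082, ẋ = 0.5350

phase 1: p=-0.1488, T=0.562, ωT=1.832176, cosh=3.203766, sinh=3.043701; start (x,ẋ)=(-0.065200, -0.011900) → end (x,ẋ)=(0.107925, 0.791419)
phase 2: p=0.2939, T=0.479, ωT=1.561588, cosh=2.488093, sinh=2.278291; start (x,ẋ)=(0.107925, 0.791419) → end (x,ẋ)=(0.384252, 0.587801)
phase 3: p=0.5087, T=0.476, ωT=1.551808, cosh=2.465929, sinh=2.254065; start (x,ẋ)=(0.384252, 0.587801) → end (x,ẋ)=(0.608231, 0.534972)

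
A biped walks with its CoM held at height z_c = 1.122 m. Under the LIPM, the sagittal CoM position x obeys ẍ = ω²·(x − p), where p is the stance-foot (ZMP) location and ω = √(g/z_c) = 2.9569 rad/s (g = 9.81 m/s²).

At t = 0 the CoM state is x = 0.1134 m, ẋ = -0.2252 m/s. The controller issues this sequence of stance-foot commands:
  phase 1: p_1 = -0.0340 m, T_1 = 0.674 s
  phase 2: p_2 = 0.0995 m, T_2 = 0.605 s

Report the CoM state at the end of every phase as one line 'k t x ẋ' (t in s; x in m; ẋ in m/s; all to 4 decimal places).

phase 1: p=-0.0340, T=0.674, ωT=1.992951, cosh=3.736722, sinh=3.600429; start (x,ẋ)=(0.113400, -0.225200) → end (x,ẋ)=(0.242581, 0.727727)
phase 2: p=0.0995, T=0.605, ωT=1.788925, cosh=3.075077, sinh=2.907937; start (x,ẋ)=(0.242581, 0.727727) → end (x,ẋ)=(1.255162, 3.468095)

1 0.6740 0.2426 0.7277
2 1.2790 1.2552 3.4681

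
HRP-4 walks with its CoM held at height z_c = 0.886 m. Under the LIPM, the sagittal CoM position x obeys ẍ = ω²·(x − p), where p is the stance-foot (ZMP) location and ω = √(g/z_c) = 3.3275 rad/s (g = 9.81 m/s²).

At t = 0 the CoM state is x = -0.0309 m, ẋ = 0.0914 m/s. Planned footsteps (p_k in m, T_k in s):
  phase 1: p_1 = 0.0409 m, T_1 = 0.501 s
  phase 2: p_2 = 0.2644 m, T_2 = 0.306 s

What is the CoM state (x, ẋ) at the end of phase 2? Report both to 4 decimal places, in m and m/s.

phase 1: p=0.0409, T=0.501, ωT=1.667077, cosh=2.742732, sinh=2.553934; start (x,ẋ)=(-0.030900, 0.091400) → end (x,ẋ)=(-0.085877, -0.359486)
phase 2: p=0.2644, T=0.306, ωT=1.018215, cosh=1.564744, sinh=1.203505; start (x,ẋ)=(-0.085877, -0.359486) → end (x,ẋ)=(-0.413714, -1.965243)

x = -0.4137, ẋ = -1.9652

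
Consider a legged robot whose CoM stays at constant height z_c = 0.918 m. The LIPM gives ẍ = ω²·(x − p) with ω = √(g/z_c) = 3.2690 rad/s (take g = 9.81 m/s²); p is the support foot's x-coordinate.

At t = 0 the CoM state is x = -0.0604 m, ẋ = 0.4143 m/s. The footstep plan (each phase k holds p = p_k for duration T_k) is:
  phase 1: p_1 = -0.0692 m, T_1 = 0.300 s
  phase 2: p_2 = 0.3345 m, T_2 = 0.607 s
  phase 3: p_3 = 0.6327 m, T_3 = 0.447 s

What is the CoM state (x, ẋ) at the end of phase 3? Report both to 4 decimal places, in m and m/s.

phase 1: p=-0.0692, T=0.300, ωT=0.980700, cosh=1.520685, sinh=1.145637; start (x,ẋ)=(-0.060400, 0.414300) → end (x,ẋ)=(0.089375, 0.662977)
phase 2: p=0.3345, T=0.607, ωT=1.984283, cosh=3.705655, sinh=3.568176; start (x,ẋ)=(0.089375, 0.662977) → end (x,ẋ)=(0.149805, -0.402460)
phase 3: p=0.6327, T=0.447, ωT=1.461243, cosh=2.271631, sinh=2.039684; start (x,ẋ)=(0.149805, -0.402460) → end (x,ẋ)=(-0.715374, -4.134054)

x = -0.7154, ẋ = -4.1341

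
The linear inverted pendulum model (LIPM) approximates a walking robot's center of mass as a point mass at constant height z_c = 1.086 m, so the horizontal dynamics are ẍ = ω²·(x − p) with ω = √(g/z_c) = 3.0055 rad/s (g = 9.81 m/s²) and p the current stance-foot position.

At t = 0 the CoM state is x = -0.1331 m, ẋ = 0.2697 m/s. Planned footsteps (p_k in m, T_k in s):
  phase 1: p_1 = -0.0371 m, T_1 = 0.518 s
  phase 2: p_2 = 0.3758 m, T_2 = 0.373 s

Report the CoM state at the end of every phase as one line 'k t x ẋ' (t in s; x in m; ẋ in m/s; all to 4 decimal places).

1 0.5180 -0.0715 0.0142
2 0.8910 -0.3769 -1.8193

phase 1: p=-0.0371, T=0.518, ωT=1.556849, cosh=2.477325, sinh=2.266525; start (x,ẋ)=(-0.133100, 0.269700) → end (x,ẋ)=(-0.071535, 0.014178)
phase 2: p=0.3758, T=0.373, ωT=1.121052, cosh=1.697008, sinh=1.371071; start (x,ẋ)=(-0.071535, 0.014178) → end (x,ẋ)=(-0.376864, -1.819298)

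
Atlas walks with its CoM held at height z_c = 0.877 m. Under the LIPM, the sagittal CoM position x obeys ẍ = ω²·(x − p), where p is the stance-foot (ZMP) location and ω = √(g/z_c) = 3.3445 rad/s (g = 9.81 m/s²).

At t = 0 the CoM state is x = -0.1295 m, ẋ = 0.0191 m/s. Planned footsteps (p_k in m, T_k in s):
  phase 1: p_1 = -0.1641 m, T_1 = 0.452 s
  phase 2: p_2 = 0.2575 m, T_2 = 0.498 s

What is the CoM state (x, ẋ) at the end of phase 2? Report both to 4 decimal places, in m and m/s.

x = -0.4132, ẋ = -1.9807

phase 1: p=-0.1641, T=0.452, ωT=1.511714, cosh=2.377514, sinh=2.156982; start (x,ẋ)=(-0.129500, 0.019100) → end (x,ẋ)=(-0.069520, 0.295016)
phase 2: p=0.2575, T=0.498, ωT=1.665561, cosh=2.738862, sinh=2.549777; start (x,ẋ)=(-0.069520, 0.295016) → end (x,ẋ)=(-0.413248, -1.980729)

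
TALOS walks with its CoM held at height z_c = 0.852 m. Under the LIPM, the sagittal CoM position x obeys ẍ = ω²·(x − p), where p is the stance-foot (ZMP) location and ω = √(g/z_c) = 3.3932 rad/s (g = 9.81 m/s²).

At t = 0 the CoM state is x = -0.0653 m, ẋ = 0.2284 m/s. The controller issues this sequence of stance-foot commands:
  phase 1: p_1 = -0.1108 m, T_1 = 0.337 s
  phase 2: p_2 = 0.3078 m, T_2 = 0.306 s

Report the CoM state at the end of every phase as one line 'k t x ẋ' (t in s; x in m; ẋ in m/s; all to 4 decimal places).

1 0.3370 0.0627 0.6123
2 0.6430 0.1412 -0.0541

phase 1: p=-0.1108, T=0.337, ωT=1.143508, cosh=1.728228, sinh=1.409529; start (x,ẋ)=(-0.065300, 0.228400) → end (x,ẋ)=(0.062711, 0.612345)
phase 2: p=0.3078, T=0.306, ωT=1.038319, cosh=1.589257, sinh=1.235208; start (x,ẋ)=(0.062711, 0.612345) → end (x,ẋ)=(0.141200, -0.054068)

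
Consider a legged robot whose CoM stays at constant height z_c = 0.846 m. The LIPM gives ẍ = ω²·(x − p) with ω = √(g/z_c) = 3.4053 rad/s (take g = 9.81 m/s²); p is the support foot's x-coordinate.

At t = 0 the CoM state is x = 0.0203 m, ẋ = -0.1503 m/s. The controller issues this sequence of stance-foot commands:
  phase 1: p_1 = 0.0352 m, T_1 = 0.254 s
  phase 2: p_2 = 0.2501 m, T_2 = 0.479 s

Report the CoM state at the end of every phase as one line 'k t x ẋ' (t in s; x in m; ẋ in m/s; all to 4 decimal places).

1 0.2540 -0.0287 -0.2597
2 0.7330 -0.6770 -3.0219

phase 1: p=0.0352, T=0.254, ωT=0.864946, cosh=1.397976, sinh=0.976902; start (x,ẋ)=(0.020300, -0.150300) → end (x,ẋ)=(-0.028747, -0.259683)
phase 2: p=0.2501, T=0.479, ωT=1.631139, cosh=2.652698, sinh=2.456992; start (x,ẋ)=(-0.028747, -0.259683) → end (x,ẋ)=(-0.676964, -3.021919)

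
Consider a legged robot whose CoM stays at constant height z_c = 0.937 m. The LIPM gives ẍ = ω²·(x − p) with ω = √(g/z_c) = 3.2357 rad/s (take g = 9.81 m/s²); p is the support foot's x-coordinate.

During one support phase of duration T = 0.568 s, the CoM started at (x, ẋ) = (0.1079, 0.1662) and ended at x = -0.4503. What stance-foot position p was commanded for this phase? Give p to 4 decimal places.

p = 0.4300

ωT = 3.2357·0.568 = 1.837878; cosh(ωT) = 3.221172, sinh(ωT) = 3.062017
x(T) = p + (x₀−p)·cosh(ωT) + (ẋ₀/ω)·sinh(ωT) ⇒ p·(1 − cosh) = x(T) − x₀·cosh − (ẋ₀/ω)·sinh
numerator   = -0.4503 − (0.1079)·3.221172 − (0.1662/3.2357)·3.062017 = -0.955143
denominator = 1 − 3.221172 = -2.221172
p = -0.955143 / -2.221172 = 0.4300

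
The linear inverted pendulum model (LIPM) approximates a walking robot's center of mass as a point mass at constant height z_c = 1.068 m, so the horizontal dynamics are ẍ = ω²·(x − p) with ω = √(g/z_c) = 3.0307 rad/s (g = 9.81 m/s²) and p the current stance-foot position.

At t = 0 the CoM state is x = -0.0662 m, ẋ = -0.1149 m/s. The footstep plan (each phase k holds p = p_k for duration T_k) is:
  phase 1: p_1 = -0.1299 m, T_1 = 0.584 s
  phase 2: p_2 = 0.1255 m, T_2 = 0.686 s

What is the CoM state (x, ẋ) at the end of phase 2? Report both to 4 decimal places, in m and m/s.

phase 1: p=-0.1299, T=0.584, ωT=1.769929, cosh=3.020390, sinh=2.850045; start (x,ẋ)=(-0.066200, -0.114900) → end (x,ẋ)=(-0.045552, 0.203174)
phase 2: p=0.1255, T=0.686, ωT=2.079060, cosh=4.060999, sinh=3.935951; start (x,ẋ)=(-0.045552, 0.203174) → end (x,ẋ)=(-0.305281, -1.215337)

x = -0.3053, ẋ = -1.2153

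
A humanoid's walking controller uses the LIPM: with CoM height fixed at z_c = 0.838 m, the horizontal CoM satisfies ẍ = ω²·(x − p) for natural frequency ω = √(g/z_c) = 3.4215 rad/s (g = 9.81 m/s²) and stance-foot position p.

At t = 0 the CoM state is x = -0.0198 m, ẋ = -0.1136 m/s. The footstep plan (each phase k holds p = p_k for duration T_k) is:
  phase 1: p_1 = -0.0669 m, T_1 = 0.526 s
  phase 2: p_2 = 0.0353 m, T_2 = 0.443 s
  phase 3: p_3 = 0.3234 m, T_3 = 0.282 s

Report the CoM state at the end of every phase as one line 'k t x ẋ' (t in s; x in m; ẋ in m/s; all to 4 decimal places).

1 0.5260 -0.0182 0.1211
2 0.9690 -0.0158 -0.1079
3 1.2510 -0.2217 -1.4639

phase 1: p=-0.0669, T=0.526, ωT=1.799709, cosh=3.106617, sinh=2.941270; start (x,ẋ)=(-0.019800, -0.113600) → end (x,ẋ)=(-0.018234, 0.121082)
phase 2: p=0.0353, T=0.443, ωT=1.515724, cosh=2.386184, sinh=2.166535; start (x,ẋ)=(-0.018234, 0.121082) → end (x,ẋ)=(-0.015771, -0.107912)
phase 3: p=0.3234, T=0.282, ωT=0.964863, cosh=1.502732, sinh=1.121696; start (x,ẋ)=(-0.015771, -0.107912) → end (x,ẋ)=(-0.221661, -1.463862)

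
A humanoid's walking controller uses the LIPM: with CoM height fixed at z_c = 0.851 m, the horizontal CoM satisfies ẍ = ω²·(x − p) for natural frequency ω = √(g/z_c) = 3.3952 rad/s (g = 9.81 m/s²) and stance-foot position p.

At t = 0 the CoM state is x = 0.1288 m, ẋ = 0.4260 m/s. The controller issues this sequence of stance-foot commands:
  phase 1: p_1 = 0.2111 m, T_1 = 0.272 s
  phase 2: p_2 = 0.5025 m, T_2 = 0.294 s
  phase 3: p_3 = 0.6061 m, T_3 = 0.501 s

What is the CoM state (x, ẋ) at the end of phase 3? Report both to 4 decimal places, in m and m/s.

x = -1.0579, ẋ = -5.4999

phase 1: p=0.2111, T=0.272, ωT=0.923494, cosh=1.457602, sinh=1.060473; start (x,ẋ)=(0.128800, 0.426000) → end (x,ẋ)=(0.224198, 0.324616)
phase 2: p=0.5025, T=0.294, ωT=0.998189, cosh=1.540955, sinh=1.172408; start (x,ẋ)=(0.224198, 0.324616) → end (x,ẋ)=(0.185744, -0.607579)
phase 3: p=0.6061, T=0.501, ωT=1.700995, cosh=2.830950, sinh=2.648448; start (x,ẋ)=(0.185744, -0.607579) → end (x,ẋ)=(-1.057853, -5.499873)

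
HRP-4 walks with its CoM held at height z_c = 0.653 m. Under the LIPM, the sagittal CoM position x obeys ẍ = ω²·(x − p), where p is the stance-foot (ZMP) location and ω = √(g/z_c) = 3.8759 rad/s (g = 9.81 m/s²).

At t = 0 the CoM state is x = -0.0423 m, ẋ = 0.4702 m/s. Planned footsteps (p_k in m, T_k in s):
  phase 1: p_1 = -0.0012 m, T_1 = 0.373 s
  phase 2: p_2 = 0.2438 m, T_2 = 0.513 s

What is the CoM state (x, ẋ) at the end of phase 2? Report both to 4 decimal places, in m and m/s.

phase 1: p=-0.0012, T=0.373, ωT=1.445711, cosh=2.240223, sinh=2.004645; start (x,ẋ)=(-0.042300, 0.470200) → end (x,ẋ)=(0.149918, 0.734014)
phase 2: p=0.2438, T=0.513, ωT=1.988337, cosh=3.720149, sinh=3.583226; start (x,ẋ)=(0.149918, 0.734014) → end (x,ẋ)=(0.573132, 1.426785)

x = 0.5731, ẋ = 1.4268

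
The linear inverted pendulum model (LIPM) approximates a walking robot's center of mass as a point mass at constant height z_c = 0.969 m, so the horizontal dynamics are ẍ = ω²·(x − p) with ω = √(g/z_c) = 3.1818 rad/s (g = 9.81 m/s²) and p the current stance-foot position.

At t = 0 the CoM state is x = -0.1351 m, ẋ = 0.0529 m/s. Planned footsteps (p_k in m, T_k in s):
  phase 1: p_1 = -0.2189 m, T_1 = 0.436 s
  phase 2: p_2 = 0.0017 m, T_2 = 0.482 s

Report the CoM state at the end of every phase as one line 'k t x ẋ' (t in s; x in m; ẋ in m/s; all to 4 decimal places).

phase 1: p=-0.2189, T=0.436, ωT=1.387265, cosh=2.126821, sinh=1.877063; start (x,ẋ)=(-0.135100, 0.052900) → end (x,ẋ)=(-0.009465, 0.612999)
phase 2: p=0.0017, T=0.482, ωT=1.533628, cosh=2.425356, sinh=2.209604; start (x,ẋ)=(-0.009465, 0.612999) → end (x,ẋ)=(0.400319, 1.408247)

1 0.4360 -0.0095 0.6130
2 0.9180 0.4003 1.4082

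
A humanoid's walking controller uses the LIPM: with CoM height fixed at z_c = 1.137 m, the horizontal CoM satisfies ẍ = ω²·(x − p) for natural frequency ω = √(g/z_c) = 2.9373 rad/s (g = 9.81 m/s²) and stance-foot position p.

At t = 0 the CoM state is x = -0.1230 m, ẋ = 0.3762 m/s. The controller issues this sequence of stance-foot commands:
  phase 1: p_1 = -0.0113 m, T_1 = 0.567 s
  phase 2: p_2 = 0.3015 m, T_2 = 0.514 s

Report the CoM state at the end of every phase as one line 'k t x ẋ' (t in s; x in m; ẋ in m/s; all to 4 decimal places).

phase 1: p=-0.0113, T=0.567, ωT=1.665449, cosh=2.738577, sinh=2.549471; start (x,ẋ)=(-0.123000, 0.376200) → end (x,ẋ)=(0.009329, 0.193780)
phase 2: p=0.3015, T=0.514, ωT=1.509772, cosh=2.373330, sinh=2.152370; start (x,ẋ)=(0.009329, 0.193780) → end (x,ẋ)=(-0.249921, -1.387245)

1 0.5670 0.0093 0.1938
2 1.0810 -0.2499 -1.3872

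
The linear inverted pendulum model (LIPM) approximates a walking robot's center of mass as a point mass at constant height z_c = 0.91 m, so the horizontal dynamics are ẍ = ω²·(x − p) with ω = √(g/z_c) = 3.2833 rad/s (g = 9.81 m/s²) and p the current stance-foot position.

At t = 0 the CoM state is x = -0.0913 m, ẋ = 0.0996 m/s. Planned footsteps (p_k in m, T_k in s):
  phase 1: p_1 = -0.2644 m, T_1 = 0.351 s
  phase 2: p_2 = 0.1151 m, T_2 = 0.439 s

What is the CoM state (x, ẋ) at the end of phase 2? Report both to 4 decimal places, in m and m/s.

x = 0.6346, ẋ = 1.9655

phase 1: p=-0.2644, T=0.351, ωT=1.152438, cosh=1.740884, sinh=1.425019; start (x,ẋ)=(-0.091300, 0.099600) → end (x,ẋ)=(0.080175, 0.983286)
phase 2: p=0.1151, T=0.439, ωT=1.441369, cosh=2.231540, sinh=1.994936; start (x,ẋ)=(0.080175, 0.983286) → end (x,ẋ)=(0.634610, 1.965488)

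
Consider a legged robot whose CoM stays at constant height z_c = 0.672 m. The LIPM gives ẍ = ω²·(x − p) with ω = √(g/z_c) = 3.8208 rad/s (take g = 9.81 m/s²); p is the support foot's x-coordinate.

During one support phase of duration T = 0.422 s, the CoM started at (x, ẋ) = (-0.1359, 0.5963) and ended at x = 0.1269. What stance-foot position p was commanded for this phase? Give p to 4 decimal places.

ωT = 3.8208·0.422 = 1.612378; cosh(ωT) = 2.607066, sinh(ωT) = 2.407654
x(T) = p + (x₀−p)·cosh(ωT) + (ẋ₀/ω)·sinh(ωT) ⇒ p·(1 − cosh) = x(T) − x₀·cosh − (ẋ₀/ω)·sinh
numerator   = 0.1269 − (-0.1359)·2.607066 − (0.5963/3.8208)·2.407654 = 0.105446
denominator = 1 − 2.607066 = -1.607066
p = 0.105446 / -1.607066 = -0.0656

p = -0.0656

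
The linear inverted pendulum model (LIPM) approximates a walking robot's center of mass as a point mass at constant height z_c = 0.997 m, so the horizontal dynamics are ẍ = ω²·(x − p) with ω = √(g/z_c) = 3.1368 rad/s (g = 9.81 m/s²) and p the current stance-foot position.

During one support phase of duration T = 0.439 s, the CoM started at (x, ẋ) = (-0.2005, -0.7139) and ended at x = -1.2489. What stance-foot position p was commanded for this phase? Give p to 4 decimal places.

p = 0.3647

ωT = 3.1368·0.439 = 1.377055; cosh(ωT) = 2.107767, sinh(ωT) = 1.855447
x(T) = p + (x₀−p)·cosh(ωT) + (ẋ₀/ω)·sinh(ωT) ⇒ p·(1 − cosh) = x(T) − x₀·cosh − (ẋ₀/ω)·sinh
numerator   = -1.2489 − (-0.2005)·2.107767 − (-0.7139/3.1368)·1.855447 = -0.404014
denominator = 1 − 2.107767 = -1.107767
p = -0.404014 / -1.107767 = 0.3647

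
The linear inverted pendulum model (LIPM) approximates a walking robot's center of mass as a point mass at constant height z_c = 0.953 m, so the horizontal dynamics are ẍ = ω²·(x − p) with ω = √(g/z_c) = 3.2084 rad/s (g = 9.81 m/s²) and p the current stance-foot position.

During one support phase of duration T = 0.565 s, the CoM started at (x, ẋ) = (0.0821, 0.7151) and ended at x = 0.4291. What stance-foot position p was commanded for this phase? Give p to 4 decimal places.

ωT = 3.2084·0.565 = 1.812746; cosh(ωT) = 3.145228, sinh(ωT) = 2.982022
x(T) = p + (x₀−p)·cosh(ωT) + (ẋ₀/ω)·sinh(ωT) ⇒ p·(1 − cosh) = x(T) − x₀·cosh − (ẋ₀/ω)·sinh
numerator   = 0.4291 − (0.0821)·3.145228 − (0.7151/3.2084)·2.982022 = -0.493767
denominator = 1 − 3.145228 = -2.145228
p = -0.493767 / -2.145228 = 0.2302

p = 0.2302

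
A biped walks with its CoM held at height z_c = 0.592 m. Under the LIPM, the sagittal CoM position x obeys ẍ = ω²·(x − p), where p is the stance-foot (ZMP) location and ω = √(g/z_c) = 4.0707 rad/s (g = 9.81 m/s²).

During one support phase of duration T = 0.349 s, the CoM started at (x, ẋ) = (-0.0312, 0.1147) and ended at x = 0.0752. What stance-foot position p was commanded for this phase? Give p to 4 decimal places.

ωT = 4.0707·0.349 = 1.420674; cosh(ωT) = 2.190731, sinh(ωT) = 1.949180
x(T) = p + (x₀−p)·cosh(ωT) + (ẋ₀/ω)·sinh(ωT) ⇒ p·(1 − cosh) = x(T) − x₀·cosh − (ẋ₀/ω)·sinh
numerator   = 0.0752 − (-0.0312)·2.190731 − (0.1147/4.0707)·1.949180 = 0.088629
denominator = 1 − 2.190731 = -1.190731
p = 0.088629 / -1.190731 = -0.0744

p = -0.0744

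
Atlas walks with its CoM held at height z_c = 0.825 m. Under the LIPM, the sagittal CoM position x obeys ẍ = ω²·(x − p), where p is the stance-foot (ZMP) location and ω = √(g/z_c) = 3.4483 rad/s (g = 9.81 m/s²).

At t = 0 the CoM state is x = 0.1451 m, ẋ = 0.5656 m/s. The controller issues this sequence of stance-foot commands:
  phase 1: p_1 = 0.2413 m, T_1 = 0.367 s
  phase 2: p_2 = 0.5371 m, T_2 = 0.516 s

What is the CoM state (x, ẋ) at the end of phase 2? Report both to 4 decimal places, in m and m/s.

x = 0.3419, ẋ = -0.4583

phase 1: p=0.2413, T=0.367, ωT=1.265526, cosh=1.913524, sinh=1.631433; start (x,ẋ)=(0.145100, 0.565600) → end (x,ẋ)=(0.324811, 0.541100)
phase 2: p=0.5371, T=0.516, ωT=1.779323, cosh=3.047297, sinh=2.878545; start (x,ẋ)=(0.324811, 0.541100) → end (x,ẋ)=(0.341888, -0.458304)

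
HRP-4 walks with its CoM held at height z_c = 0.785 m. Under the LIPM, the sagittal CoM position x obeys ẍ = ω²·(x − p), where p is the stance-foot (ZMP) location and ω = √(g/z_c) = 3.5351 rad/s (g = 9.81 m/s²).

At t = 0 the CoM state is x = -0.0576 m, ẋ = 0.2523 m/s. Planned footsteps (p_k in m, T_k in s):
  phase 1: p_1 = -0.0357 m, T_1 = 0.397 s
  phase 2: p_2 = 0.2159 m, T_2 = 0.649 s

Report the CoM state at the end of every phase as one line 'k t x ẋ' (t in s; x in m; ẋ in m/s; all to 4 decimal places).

1 0.3970 0.0535 0.3963
2 1.0460 -0.0474 -0.8328

phase 1: p=-0.0357, T=0.397, ωT=1.403435, cosh=2.157452, sinh=1.911700; start (x,ẋ)=(-0.057600, 0.252300) → end (x,ẋ)=(0.053490, 0.396324)
phase 2: p=0.2159, T=0.649, ωT=2.294280, cosh=5.009063, sinh=4.908229; start (x,ẋ)=(0.053490, 0.396324) → end (x,ẋ)=(-0.047356, -0.832781)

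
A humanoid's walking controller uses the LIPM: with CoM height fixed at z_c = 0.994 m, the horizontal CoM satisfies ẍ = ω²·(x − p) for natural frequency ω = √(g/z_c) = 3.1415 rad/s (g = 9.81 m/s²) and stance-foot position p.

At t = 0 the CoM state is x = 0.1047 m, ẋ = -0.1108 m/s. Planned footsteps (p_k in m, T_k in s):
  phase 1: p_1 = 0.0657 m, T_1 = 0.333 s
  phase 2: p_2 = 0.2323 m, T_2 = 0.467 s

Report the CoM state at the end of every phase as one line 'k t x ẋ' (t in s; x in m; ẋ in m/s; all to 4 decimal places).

phase 1: p=0.0657, T=0.333, ωT=1.046120, cosh=1.598941, sinh=1.247643; start (x,ẋ)=(0.104700, -0.110800) → end (x,ẋ)=(0.084055, -0.024303)
phase 2: p=0.2323, T=0.467, ωT=1.467081, cosh=2.283577, sinh=2.052979; start (x,ẋ)=(0.084055, -0.024303) → end (x,ẋ)=(-0.122112, -1.011597)

1 0.3330 0.0841 -0.0243
2 0.8000 -0.1221 -1.0116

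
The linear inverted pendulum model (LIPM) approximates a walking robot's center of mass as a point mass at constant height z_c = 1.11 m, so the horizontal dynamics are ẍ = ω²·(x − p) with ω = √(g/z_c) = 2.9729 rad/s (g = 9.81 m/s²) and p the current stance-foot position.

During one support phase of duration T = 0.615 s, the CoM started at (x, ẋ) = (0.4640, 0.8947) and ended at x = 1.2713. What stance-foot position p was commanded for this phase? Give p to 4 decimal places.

p = 0.5119

ωT = 2.9729·0.615 = 1.828334; cosh(ωT) = 3.192094, sinh(ωT) = 3.031413
x(T) = p + (x₀−p)·cosh(ωT) + (ẋ₀/ω)·sinh(ωT) ⇒ p·(1 − cosh) = x(T) − x₀·cosh − (ẋ₀/ω)·sinh
numerator   = 1.2713 − (0.4640)·3.192094 − (0.8947/2.9729)·3.031413 = -1.122141
denominator = 1 − 3.192094 = -2.192094
p = -1.122141 / -2.192094 = 0.5119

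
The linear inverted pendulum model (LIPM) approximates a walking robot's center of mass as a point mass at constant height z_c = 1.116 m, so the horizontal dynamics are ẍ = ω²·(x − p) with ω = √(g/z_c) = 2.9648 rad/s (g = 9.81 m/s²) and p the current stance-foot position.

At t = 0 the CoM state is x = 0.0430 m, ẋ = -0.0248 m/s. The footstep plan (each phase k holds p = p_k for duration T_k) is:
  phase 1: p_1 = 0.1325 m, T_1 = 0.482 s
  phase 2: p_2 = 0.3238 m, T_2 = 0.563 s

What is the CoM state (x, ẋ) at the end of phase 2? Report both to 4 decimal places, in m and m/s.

phase 1: p=0.1325, T=0.482, ωT=1.429034, cosh=2.207102, sinh=1.967561; start (x,ẋ)=(0.043000, -0.024800) → end (x,ẋ)=(-0.081494, -0.576828)
phase 2: p=0.3238, T=0.563, ωT=1.669182, cosh=2.748114, sinh=2.559713; start (x,ẋ)=(-0.081494, -0.576828) → end (x,ẋ)=(-1.288008, -4.660978)

x = -1.2880, ẋ = -4.6610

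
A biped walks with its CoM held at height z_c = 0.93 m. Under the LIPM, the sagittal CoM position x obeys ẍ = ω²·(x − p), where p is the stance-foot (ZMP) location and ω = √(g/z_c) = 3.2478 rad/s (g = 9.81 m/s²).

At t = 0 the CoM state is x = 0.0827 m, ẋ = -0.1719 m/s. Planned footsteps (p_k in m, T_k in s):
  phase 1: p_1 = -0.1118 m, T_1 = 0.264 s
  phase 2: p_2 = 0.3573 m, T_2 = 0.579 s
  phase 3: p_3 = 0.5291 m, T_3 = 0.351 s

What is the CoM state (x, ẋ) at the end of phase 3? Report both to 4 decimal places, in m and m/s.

x = -1.1638, ẋ = -5.2620

phase 1: p=-0.1118, T=0.264, ωT=0.857419, cosh=1.390663, sinh=0.966407; start (x,ẋ)=(0.082700, -0.171900) → end (x,ẋ)=(0.107534, 0.371422)
phase 2: p=0.3573, T=0.579, ωT=1.880476, cosh=3.354572, sinh=3.202054; start (x,ẋ)=(0.107534, 0.371422) → end (x,ẋ)=(-0.114369, -1.351517)
phase 3: p=0.5291, T=0.351, ωT=1.139978, cosh=1.723263, sinh=1.403436; start (x,ẋ)=(-0.114369, -1.351517) → end (x,ẋ)=(-1.163782, -5.262000)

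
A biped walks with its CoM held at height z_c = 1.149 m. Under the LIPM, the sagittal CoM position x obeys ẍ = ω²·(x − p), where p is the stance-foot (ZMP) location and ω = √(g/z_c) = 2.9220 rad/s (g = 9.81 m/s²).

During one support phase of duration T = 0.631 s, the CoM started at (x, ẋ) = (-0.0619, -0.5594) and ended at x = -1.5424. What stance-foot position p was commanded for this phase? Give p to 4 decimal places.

ωT = 2.9220·0.631 = 1.843782; cosh(ωT) = 3.239307, sinh(ωT) = 3.081089
x(T) = p + (x₀−p)·cosh(ωT) + (ẋ₀/ω)·sinh(ωT) ⇒ p·(1 − cosh) = x(T) − x₀·cosh − (ẋ₀/ω)·sinh
numerator   = -1.5424 − (-0.0619)·3.239307 − (-0.5594/2.9220)·3.081089 = -0.752030
denominator = 1 − 3.239307 = -2.239307
p = -0.752030 / -2.239307 = 0.3358

p = 0.3358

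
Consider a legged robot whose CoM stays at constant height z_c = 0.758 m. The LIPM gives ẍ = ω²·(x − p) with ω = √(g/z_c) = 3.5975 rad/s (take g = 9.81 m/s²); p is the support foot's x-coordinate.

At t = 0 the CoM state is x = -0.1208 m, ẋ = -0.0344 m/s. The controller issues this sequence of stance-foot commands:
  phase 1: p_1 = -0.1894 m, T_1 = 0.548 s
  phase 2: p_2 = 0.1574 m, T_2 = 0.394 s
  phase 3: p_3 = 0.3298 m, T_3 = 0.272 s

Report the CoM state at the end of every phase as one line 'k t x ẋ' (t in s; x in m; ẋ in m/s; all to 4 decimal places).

1 0.5480 0.0280 0.7430
2 0.9420 0.2759 0.7190
3 1.2140 0.4762 0.8700

phase 1: p=-0.1894, T=0.548, ωT=1.971430, cosh=3.660098, sinh=3.520840; start (x,ẋ)=(-0.120800, -0.034400) → end (x,ẋ)=(0.028016, 0.742995)
phase 2: p=0.1574, T=0.394, ωT=1.417415, cosh=2.184390, sinh=1.942050; start (x,ẋ)=(0.028016, 0.742995) → end (x,ẋ)=(0.275868, 0.719045)
phase 3: p=0.3298, T=0.272, ωT=0.978520, cosh=1.518191, sinh=1.142324; start (x,ẋ)=(0.275868, 0.719045) → end (x,ẋ)=(0.476241, 0.870014)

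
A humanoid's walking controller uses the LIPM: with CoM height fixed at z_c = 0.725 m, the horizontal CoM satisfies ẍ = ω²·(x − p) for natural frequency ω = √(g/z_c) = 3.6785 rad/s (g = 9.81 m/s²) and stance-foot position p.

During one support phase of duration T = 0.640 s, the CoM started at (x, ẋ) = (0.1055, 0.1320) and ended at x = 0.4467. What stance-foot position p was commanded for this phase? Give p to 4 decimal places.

ωT = 3.6785·0.640 = 2.354240; cosh(ωT) = 5.312544, sinh(ωT) = 5.217579
x(T) = p + (x₀−p)·cosh(ωT) + (ẋ₀/ω)·sinh(ωT) ⇒ p·(1 − cosh) = x(T) − x₀·cosh − (ẋ₀/ω)·sinh
numerator   = 0.4467 − (0.1055)·5.312544 − (0.1320/3.6785)·5.217579 = -0.301002
denominator = 1 − 5.312544 = -4.312544
p = -0.301002 / -4.312544 = 0.0698

p = 0.0698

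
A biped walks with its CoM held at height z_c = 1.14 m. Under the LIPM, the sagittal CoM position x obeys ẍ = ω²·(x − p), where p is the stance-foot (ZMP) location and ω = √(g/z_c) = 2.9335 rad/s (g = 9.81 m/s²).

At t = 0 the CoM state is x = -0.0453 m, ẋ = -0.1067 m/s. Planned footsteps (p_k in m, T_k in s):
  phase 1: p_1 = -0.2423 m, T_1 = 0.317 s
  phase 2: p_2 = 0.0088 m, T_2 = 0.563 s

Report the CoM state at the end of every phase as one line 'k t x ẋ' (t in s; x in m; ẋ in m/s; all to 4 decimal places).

1 0.3170 0.0073 0.4620
2 0.8800 0.4003 1.2378

phase 1: p=-0.2423, T=0.317, ωT=0.929920, cosh=1.464445, sinh=1.069860; start (x,ẋ)=(-0.045300, -0.106700) → end (x,ẋ)=(0.007282, 0.462015)
phase 2: p=0.0088, T=0.563, ωT=1.651560, cosh=2.703431, sinh=2.511681; start (x,ẋ)=(0.007282, 0.462015) → end (x,ẋ)=(0.400276, 1.237840)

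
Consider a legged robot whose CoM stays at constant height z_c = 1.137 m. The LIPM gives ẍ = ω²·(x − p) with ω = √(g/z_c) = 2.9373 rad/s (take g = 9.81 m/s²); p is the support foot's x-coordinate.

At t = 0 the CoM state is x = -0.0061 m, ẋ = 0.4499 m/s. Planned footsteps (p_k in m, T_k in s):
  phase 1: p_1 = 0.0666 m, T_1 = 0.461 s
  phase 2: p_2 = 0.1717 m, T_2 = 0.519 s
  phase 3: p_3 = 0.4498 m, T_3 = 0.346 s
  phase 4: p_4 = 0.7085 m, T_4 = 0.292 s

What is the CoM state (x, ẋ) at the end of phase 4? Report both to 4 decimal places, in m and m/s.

x = 2.5089, ẋ = 5.7520

phase 1: p=0.0666, T=0.461, ωT=1.354095, cosh=2.065718, sinh=1.807537; start (x,ẋ)=(-0.006100, 0.449900) → end (x,ẋ)=(0.193279, 0.543382)
phase 2: p=0.1717, T=0.519, ωT=1.524459, cosh=2.405198, sinh=2.187459; start (x,ẋ)=(0.193279, 0.543382) → end (x,ẋ)=(0.628268, 1.445591)
phase 3: p=0.4498, T=0.346, ωT=1.016306, cosh=1.562449, sinh=1.200520; start (x,ẋ)=(0.628268, 1.445591) → end (x,ẋ)=(1.319482, 2.887990)
phase 4: p=0.7085, T=0.292, ωT=0.857692, cosh=1.390926, sinh=0.966786; start (x,ẋ)=(1.319482, 2.887990) → end (x,ẋ)=(2.508887, 5.752010)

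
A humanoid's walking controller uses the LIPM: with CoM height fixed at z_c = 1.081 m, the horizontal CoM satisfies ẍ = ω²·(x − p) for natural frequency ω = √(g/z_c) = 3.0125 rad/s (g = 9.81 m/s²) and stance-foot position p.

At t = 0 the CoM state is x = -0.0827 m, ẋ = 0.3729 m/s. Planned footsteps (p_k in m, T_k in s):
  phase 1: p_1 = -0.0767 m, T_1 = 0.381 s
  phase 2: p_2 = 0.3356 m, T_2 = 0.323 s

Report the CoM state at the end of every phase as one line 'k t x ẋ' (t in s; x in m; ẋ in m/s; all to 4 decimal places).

phase 1: p=-0.0767, T=0.381, ωT=1.147763, cosh=1.734240, sinh=1.416894; start (x,ẋ)=(-0.082700, 0.372900) → end (x,ẋ)=(0.088284, 0.621088)
phase 2: p=0.3356, T=0.323, ωT=0.973038, cosh=1.511951, sinh=1.134018; start (x,ẋ)=(0.088284, 0.621088) → end (x,ẋ)=(0.195471, 0.094165)

1 0.3810 0.0883 0.6211
2 0.7040 0.1955 0.0942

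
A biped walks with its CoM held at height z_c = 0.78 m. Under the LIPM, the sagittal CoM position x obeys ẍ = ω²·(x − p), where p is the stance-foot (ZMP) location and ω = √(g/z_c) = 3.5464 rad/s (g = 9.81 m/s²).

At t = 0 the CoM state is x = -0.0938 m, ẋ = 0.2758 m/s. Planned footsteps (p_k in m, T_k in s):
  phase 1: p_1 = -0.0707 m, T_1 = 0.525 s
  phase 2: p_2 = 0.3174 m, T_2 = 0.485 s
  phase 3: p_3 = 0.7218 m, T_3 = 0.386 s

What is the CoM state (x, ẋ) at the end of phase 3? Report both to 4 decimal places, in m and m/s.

phase 1: p=-0.0707, T=0.525, ωT=1.861860, cosh=3.295540, sinh=3.140156; start (x,ẋ)=(-0.093800, 0.275800) → end (x,ẋ)=(0.097380, 0.651662)
phase 2: p=0.3174, T=0.485, ωT=1.720004, cosh=2.881808, sinh=2.702743; start (x,ẋ)=(0.097380, 0.651662) → end (x,ẋ)=(0.179982, -0.230928)
phase 3: p=0.7218, T=0.386, ωT=1.368910, cosh=2.092725, sinh=1.838341; start (x,ẋ)=(0.179982, -0.230928) → end (x,ẋ)=(-0.531782, -4.015647)

x = -0.5318, ẋ = -4.0156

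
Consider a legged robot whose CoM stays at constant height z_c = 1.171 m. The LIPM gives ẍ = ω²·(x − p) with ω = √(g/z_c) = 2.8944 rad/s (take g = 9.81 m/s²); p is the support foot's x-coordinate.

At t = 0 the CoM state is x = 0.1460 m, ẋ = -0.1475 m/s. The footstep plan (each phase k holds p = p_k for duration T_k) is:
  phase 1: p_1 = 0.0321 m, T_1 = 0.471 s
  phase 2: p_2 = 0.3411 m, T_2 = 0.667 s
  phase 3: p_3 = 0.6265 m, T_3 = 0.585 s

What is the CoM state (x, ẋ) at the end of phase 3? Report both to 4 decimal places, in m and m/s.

x = -1.3593, ẋ = -5.5751

phase 1: p=0.0321, T=0.471, ωT=1.363262, cosh=2.082375, sinh=1.826550; start (x,ẋ)=(0.146000, -0.147500) → end (x,ẋ)=(0.176201, 0.295012)
phase 2: p=0.3411, T=0.667, ωT=1.930565, cosh=3.519234, sinh=3.374168; start (x,ẋ)=(0.176201, 0.295012) → end (x,ẋ)=(0.104693, -0.572221)
phase 3: p=0.6265, T=0.585, ωT=1.693224, cosh=2.810453, sinh=2.626528; start (x,ẋ)=(0.104693, -0.572221) → end (x,ẋ)=(-1.359276, -5.575090)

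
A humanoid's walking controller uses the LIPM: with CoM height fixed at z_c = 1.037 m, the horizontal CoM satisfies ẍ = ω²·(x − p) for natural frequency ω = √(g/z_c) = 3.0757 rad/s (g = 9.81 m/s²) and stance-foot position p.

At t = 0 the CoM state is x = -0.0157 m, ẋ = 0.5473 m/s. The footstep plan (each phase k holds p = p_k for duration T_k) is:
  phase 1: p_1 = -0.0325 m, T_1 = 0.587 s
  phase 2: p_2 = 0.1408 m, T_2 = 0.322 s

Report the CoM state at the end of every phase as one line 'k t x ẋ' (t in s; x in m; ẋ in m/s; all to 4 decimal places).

phase 1: p=-0.0325, T=0.587, ωT=1.805436, cosh=3.123513, sinh=2.959110; start (x,ẋ)=(-0.015700, 0.547300) → end (x,ẋ)=(0.546529, 1.862401)
phase 2: p=0.1408, T=0.322, ωT=0.990375, cosh=1.531841, sinh=1.160404; start (x,ẋ)=(0.546529, 1.862401) → end (x,ẋ)=(1.464961, 4.300969)

1 0.5870 0.5465 1.8624
2 0.9090 1.4650 4.3010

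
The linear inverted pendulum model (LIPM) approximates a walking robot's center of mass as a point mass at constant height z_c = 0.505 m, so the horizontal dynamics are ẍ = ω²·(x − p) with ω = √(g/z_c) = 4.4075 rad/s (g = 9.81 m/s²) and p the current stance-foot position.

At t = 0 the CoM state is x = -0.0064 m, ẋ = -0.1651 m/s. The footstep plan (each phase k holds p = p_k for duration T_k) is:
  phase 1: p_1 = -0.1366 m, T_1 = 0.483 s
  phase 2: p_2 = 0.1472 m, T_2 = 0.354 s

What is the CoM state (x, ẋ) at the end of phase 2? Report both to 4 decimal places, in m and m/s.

phase 1: p=-0.1366, T=0.483, ωT=2.128822, cosh=4.261971, sinh=4.142993; start (x,ẋ)=(-0.006400, -0.165100) → end (x,ẋ)=(0.263117, 1.673832)
phase 2: p=0.1472, T=0.354, ωT=1.560255, cosh=2.485059, sinh=2.274976; start (x,ẋ)=(0.263117, 1.673832) → end (x,ẋ)=(1.299226, 5.321864)

x = 1.2992, ẋ = 5.3219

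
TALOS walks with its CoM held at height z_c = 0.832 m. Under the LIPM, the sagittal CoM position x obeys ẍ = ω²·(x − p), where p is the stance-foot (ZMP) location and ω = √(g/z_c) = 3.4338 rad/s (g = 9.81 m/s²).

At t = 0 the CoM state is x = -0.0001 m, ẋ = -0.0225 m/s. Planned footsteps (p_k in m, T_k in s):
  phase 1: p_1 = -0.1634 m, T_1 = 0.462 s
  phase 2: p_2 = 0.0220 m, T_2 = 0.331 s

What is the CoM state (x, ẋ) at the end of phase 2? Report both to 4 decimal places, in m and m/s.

x = 0.9023, ẋ = 3.1887

phase 1: p=-0.1634, T=0.462, ωT=1.586416, cosh=2.545431, sinh=2.340773; start (x,ẋ)=(-0.000100, -0.022500) → end (x,ẋ)=(0.236931, 1.255292)
phase 2: p=0.0220, T=0.331, ωT=1.136588, cosh=1.718515, sinh=1.397603; start (x,ẋ)=(0.236931, 1.255292) → end (x,ẋ)=(0.902282, 3.188709)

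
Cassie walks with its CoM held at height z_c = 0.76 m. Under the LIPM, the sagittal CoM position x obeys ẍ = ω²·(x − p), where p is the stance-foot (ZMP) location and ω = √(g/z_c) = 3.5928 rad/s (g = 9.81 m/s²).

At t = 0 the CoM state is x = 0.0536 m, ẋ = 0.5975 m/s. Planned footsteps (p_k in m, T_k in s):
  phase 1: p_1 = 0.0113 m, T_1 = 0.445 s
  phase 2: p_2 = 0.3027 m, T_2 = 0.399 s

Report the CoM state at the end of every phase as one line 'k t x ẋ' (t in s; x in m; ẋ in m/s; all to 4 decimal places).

1 0.4450 0.5148 1.8989
2 0.8440 1.8178 5.7145

phase 1: p=0.0113, T=0.445, ωT=1.598796, cosh=2.574606, sinh=2.372466; start (x,ẋ)=(0.053600, 0.597500) → end (x,ẋ)=(0.514758, 1.898884)
phase 2: p=0.3027, T=0.399, ωT=1.433527, cosh=2.215965, sinh=1.977499; start (x,ẋ)=(0.514758, 1.898884) → end (x,ẋ)=(1.817771, 5.714485)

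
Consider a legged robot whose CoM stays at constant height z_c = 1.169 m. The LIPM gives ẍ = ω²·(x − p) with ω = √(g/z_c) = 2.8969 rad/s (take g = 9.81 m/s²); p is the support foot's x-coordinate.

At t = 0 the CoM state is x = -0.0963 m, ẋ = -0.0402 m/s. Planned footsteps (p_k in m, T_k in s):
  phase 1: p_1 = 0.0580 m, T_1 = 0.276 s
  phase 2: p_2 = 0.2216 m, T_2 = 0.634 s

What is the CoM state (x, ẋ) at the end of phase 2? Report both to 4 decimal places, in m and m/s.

x = -1.4836, ẋ = -4.8353

phase 1: p=0.0580, T=0.276, ωT=0.799544, cosh=1.337030, sinh=0.887497; start (x,ẋ)=(-0.096300, -0.040200) → end (x,ẋ)=(-0.160620, -0.450452)
phase 2: p=0.2216, T=0.634, ωT=1.836635, cosh=3.217368, sinh=3.058015; start (x,ẋ)=(-0.160620, -0.450452) → end (x,ẋ)=(-1.483646, -4.835263)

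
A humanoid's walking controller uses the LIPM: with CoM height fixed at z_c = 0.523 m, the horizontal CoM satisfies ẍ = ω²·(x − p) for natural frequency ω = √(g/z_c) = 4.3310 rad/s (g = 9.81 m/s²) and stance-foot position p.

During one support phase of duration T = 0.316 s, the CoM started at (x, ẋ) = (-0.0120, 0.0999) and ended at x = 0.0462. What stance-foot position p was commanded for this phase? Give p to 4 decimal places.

ωT = 4.3310·0.316 = 1.368596; cosh(ωT) = 2.092147, sinh(ωT) = 1.837683
x(T) = p + (x₀−p)·cosh(ωT) + (ẋ₀/ω)·sinh(ωT) ⇒ p·(1 − cosh) = x(T) − x₀·cosh − (ẋ₀/ω)·sinh
numerator   = 0.0462 − (-0.0120)·2.092147 − (0.0999/4.3310)·1.837683 = 0.028917
denominator = 1 − 2.092147 = -1.092147
p = 0.028917 / -1.092147 = -0.0265

p = -0.0265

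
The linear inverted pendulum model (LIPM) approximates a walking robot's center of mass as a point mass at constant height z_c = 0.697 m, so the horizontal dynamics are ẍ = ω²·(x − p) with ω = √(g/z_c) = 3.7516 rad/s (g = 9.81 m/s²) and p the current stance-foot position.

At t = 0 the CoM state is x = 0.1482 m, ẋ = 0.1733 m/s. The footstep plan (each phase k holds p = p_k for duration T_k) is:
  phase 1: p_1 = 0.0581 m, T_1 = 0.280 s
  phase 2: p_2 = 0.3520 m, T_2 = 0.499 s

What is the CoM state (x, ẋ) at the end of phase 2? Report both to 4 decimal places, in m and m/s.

x = 0.6419, ẋ = 1.2482

phase 1: p=0.0581, T=0.280, ωT=1.050448, cosh=1.604356, sinh=1.254575; start (x,ẋ)=(0.148200, 0.173300) → end (x,ẋ)=(0.260606, 0.702105)
phase 2: p=0.3520, T=0.499, ωT=1.872048, cosh=3.327704, sinh=3.173896; start (x,ẋ)=(0.260606, 0.702105) → end (x,ẋ)=(0.641857, 1.248152)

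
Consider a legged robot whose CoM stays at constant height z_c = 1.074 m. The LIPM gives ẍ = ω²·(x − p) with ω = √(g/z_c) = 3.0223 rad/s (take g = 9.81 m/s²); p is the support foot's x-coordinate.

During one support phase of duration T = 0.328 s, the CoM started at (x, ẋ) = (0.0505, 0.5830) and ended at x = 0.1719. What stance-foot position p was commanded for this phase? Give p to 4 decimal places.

ωT = 3.0223·0.328 = 0.991314; cosh(ωT) = 1.532931, sinh(ωT) = 1.161843
x(T) = p + (x₀−p)·cosh(ωT) + (ẋ₀/ω)·sinh(ωT) ⇒ p·(1 − cosh) = x(T) − x₀·cosh − (ẋ₀/ω)·sinh
numerator   = 0.1719 − (0.0505)·1.532931 − (0.5830/3.0223)·1.161843 = -0.129632
denominator = 1 − 1.532931 = -0.532931
p = -0.129632 / -0.532931 = 0.2432

p = 0.2432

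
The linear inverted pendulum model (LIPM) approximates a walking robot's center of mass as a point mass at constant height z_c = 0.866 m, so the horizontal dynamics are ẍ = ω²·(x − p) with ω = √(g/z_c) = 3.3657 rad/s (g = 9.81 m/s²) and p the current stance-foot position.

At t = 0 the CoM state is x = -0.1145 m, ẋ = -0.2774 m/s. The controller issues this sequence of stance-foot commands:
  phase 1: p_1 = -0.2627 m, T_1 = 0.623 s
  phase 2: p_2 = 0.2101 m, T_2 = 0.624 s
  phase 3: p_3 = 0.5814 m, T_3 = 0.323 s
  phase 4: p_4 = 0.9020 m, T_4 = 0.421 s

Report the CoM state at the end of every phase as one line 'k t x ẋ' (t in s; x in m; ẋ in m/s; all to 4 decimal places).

1 0.6230 0.0192 0.8534
2 1.2470 0.4388 0.9530
3 1.5700 0.7181 0.9433
4 1.9910 1.0445 0.8584

phase 1: p=-0.2627, T=0.623, ωT=2.096831, cosh=4.131589, sinh=4.008744; start (x,ẋ)=(-0.114500, -0.277400) → end (x,ẋ)=(0.019202, 0.853446)
phase 2: p=0.2101, T=0.624, ωT=2.100197, cosh=4.145105, sinh=4.022672; start (x,ẋ)=(0.019202, 0.853446) → end (x,ẋ)=(0.438843, 0.953033)
phase 3: p=0.5814, T=0.323, ωT=1.087121, cosh=1.651455, sinh=1.314269; start (x,ẋ)=(0.438843, 0.953033) → end (x,ẋ)=(0.718122, 0.943299)
phase 4: p=0.9020, T=0.421, ωT=1.416960, cosh=2.183506, sinh=1.941056; start (x,ẋ)=(0.718122, 0.943299) → end (x,ẋ)=(1.044518, 0.858423)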